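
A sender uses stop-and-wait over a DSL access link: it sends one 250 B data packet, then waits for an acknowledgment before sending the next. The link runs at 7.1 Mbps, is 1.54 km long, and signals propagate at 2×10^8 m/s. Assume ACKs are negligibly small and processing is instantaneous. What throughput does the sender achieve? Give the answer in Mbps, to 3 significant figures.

6.73 Mbps

t_tx = L/R = 2000/7100000 = 0.00028169 s.
t_prop = 1540/200000000 = 7.7e-06 s; RTT = 1.54e-05 s.
Cycle = t_tx + RTT = 0.00029709 s.
Throughput = L / cycle = 2000 / 0.00029709 = 6.73 Mbps.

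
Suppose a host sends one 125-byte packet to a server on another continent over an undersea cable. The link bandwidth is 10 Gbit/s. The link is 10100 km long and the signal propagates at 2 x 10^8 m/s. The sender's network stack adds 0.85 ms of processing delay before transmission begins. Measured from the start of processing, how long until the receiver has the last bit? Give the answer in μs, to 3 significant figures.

51400 μs

L = 125 × 8 = 1000 bits.
Transmission delay = L/R = 1000 / 10000000000 = 0.1 μs.
Propagation delay = d/s = 10100000 m / 200000000 m/s = 50500 μs.
Plus processing delay 0.85 ms = 850 μs.
Total = 51400 μs.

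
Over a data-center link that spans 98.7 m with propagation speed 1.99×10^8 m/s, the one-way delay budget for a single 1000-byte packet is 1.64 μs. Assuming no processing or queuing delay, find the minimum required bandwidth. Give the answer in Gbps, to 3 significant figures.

6.99 Gbps

L = 8000 bits.
Propagation delay = 98.7 / 199000000 = 0.49598 μs.
Transmission budget = 1.64 − 0.49598 = 1.14402 μs.
R ≥ L / t_tx = 8000 bits / 1.14402e-06 s = 6.99 Gbps.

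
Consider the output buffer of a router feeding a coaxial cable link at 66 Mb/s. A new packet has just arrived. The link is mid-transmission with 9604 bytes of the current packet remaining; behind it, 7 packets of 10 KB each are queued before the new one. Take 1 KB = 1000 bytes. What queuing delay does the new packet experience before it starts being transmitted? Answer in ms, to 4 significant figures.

9.649 ms

Each queued packet: L/R = 80000/66000000 = 1.21212 ms.
7 queued → 8.48485 ms.
Plus remaining 76832 bits of current packet: 1.16412 ms.
Queuing delay = 9.649 ms.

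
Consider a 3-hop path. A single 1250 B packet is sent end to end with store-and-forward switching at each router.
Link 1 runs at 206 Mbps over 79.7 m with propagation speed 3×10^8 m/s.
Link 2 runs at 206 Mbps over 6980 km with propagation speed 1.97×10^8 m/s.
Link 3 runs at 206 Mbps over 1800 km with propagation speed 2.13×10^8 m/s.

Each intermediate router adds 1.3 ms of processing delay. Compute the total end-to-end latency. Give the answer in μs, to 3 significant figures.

46600 μs

L = 1250 × 8 = 10000 bits.
Transmission delay per hop = L/R = 10000/206000000 = 48.5437 μs; 3 hops → 145.631 μs.
Propagation delays (d/s per hop): 0.265667, 35431.5, 8450.7 μs; sum = 43882.4 μs.
Processing at 2 router(s): 2 × 1.3 ms = 2600 μs.
End-to-end = 46600 μs.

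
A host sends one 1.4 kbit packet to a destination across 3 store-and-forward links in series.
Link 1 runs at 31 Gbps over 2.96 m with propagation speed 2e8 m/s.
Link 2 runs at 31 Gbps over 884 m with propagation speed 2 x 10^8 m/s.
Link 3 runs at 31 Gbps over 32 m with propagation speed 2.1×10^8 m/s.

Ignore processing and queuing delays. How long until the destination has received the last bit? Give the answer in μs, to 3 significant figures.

4.72 μs

L = 1400 bits.
Transmission delay per hop = L/R = 1400/31000000000 = 0.0451613 μs; 3 hops → 0.135484 μs.
Propagation delays (d/s per hop): 0.0148, 4.42, 0.152381 μs; sum = 4.58718 μs.
End-to-end = 4.72 μs.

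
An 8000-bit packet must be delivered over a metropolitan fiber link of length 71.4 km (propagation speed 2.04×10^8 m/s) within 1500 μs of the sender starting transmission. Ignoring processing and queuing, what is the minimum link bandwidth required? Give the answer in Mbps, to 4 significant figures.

6.957 Mbps

Propagation delay = 71400 / 204000000 = 350 μs.
Transmission budget = 1500 − 350 = 1150 μs.
R ≥ L / t_tx = 8000 bits / 0.00115 s = 6.957 Mbps.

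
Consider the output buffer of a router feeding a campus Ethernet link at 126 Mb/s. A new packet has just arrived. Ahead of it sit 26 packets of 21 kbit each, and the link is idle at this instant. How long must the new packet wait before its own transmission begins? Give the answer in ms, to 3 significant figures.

4.33 ms

Each queued packet: L/R = 21000/126000000 = 0.166667 ms.
26 queued → 4.33333 ms.
Queuing delay = 4.33 ms.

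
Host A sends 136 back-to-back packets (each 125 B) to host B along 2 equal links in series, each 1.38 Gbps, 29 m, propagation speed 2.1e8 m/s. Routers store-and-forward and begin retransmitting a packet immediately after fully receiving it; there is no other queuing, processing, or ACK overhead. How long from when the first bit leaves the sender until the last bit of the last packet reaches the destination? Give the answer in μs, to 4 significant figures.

Per-hop transmission t_tx = L/R = 1000/1380000000 = 0.724638 μs.
Per-hop propagation t_prop = 29/210000000 = 0.138095 μs.
Pipeline fill: first packet needs 2·t_tx to clear all hops; remaining 135 packets each add one t_tx.
Total = (2+136-1)·t_tx + 2·t_prop = 137·0.724638 + 2·0.138095 = 99.55 μs.

99.55 μs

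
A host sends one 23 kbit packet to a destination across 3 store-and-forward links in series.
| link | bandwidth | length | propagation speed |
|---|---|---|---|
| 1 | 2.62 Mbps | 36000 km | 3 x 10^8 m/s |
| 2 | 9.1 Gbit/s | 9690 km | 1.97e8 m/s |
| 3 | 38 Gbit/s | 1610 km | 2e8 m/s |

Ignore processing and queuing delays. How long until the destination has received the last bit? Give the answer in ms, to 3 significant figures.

186 ms

L = 23000 bits.
Transmission delays (L/R per hop): 8.77863, 0.00252747, 0.000605263 ms; sum = 8.78176 ms.
Propagation delays (d/s per hop): 120, 49.1878, 8.05 ms; sum = 177.238 ms.
End-to-end = 186 ms.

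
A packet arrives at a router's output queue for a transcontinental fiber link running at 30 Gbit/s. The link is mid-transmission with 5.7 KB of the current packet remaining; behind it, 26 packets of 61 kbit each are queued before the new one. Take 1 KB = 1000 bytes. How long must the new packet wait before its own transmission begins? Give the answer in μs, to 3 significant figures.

54.4 μs

Each queued packet: L/R = 61000/30000000000 = 2.03333 μs.
26 queued → 52.8667 μs.
Plus remaining 45600 bits of current packet: 1.52 μs.
Queuing delay = 54.4 μs.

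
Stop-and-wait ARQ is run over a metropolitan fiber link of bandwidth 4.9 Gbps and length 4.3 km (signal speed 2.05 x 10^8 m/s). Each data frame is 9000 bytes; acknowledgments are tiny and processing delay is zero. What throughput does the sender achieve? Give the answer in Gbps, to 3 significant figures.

t_tx = L/R = 72000/4900000000 = 1.46939e-05 s.
t_prop = 4300/2.05e+08 = 2.09756e-05 s; RTT = 4.19512e-05 s.
Cycle = t_tx + RTT = 5.66451e-05 s.
Throughput = L / cycle = 72000 / 5.66451e-05 = 1.27 Gbps.

1.27 Gbps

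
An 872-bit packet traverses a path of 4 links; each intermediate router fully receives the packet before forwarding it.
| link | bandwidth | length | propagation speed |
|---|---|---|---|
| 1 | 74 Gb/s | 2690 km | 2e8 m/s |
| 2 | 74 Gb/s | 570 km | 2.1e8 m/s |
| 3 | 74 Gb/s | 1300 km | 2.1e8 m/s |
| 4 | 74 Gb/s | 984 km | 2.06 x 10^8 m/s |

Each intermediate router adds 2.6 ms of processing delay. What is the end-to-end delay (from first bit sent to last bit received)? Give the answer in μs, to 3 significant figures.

34900 μs

Transmission delay per hop = L/R = 872/74000000000 = 0.0117838 μs; 4 hops → 0.0471351 μs.
Propagation delays (d/s per hop): 13450, 2714.29, 6190.48, 4776.7 μs; sum = 27131.5 μs.
Processing at 3 router(s): 3 × 2.6 ms = 7800 μs.
End-to-end = 34900 μs.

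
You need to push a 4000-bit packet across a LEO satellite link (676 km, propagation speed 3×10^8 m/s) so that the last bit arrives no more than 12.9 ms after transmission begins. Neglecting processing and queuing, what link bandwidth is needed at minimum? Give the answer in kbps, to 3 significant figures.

Propagation delay = 676000 / 300000000 = 2.25333 ms.
Transmission budget = 12.9 − 2.25333 = 10.6467 ms.
R ≥ L / t_tx = 4000 bits / 0.0106467 s = 376 kbps.

376 kbps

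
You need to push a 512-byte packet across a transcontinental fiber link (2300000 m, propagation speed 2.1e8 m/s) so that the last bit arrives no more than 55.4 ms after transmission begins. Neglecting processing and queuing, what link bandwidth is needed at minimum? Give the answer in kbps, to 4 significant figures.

L = 4096 bits.
Propagation delay = 2300000 / 210000000 = 10.9524 ms.
Transmission budget = 55.4 − 10.9524 = 44.4476 ms.
R ≥ L / t_tx = 4096 bits / 0.0444476 s = 92.15 kbps.

92.15 kbps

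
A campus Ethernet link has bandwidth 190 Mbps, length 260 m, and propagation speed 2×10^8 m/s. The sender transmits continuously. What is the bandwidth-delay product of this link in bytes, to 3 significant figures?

Propagation delay = 260 / 200000000 = 1.3e-06 s.
BDP = R × t_prop = 190000000 × 1.3e-06 = 247 bits.
In bytes: 247/8 = 30.9 bytes.

30.9 bytes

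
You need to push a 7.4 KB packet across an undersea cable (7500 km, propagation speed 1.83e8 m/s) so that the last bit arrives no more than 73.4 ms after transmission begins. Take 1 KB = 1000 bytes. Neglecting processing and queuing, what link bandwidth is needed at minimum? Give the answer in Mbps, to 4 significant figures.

L = 59200 bits.
Propagation delay = 7500000 / 183000000 = 40.9836 ms.
Transmission budget = 73.4 − 40.9836 = 32.4164 ms.
R ≥ L / t_tx = 59200 bits / 0.0324164 s = 1.826 Mbps.

1.826 Mbps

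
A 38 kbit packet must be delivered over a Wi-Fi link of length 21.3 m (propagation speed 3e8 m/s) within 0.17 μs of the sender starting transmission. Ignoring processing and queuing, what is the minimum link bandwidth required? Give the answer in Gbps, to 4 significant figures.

Propagation delay = 21.3 / 300000000 = 0.071 μs.
Transmission budget = 0.17 − 0.071 = 0.099 μs.
R ≥ L / t_tx = 38000 bits / 9.9e-08 s = 383.8 Gbps.

383.8 Gbps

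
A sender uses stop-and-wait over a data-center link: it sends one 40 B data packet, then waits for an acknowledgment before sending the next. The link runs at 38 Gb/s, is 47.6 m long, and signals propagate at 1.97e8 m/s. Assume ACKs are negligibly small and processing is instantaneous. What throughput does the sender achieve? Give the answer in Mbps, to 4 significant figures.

650.8 Mbps

t_tx = L/R = 320/38000000000 = 8.42105e-09 s.
t_prop = 47.6/197000000 = 2.41624e-07 s; RTT = 4.83249e-07 s.
Cycle = t_tx + RTT = 4.9167e-07 s.
Throughput = L / cycle = 320 / 4.9167e-07 = 650.8 Mbps.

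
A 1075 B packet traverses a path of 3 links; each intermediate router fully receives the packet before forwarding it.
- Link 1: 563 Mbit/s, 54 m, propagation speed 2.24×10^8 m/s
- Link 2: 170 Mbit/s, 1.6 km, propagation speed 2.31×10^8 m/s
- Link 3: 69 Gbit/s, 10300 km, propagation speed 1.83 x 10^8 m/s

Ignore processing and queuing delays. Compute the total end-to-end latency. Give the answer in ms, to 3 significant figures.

56.4 ms

L = 1075 × 8 = 8600 bits.
Transmission delays (L/R per hop): 0.0152753, 0.0505882, 0.000124638 ms; sum = 0.0659882 ms.
Propagation delays (d/s per hop): 0.000241071, 0.00692641, 56.2842 ms; sum = 56.2913 ms.
End-to-end = 56.4 ms.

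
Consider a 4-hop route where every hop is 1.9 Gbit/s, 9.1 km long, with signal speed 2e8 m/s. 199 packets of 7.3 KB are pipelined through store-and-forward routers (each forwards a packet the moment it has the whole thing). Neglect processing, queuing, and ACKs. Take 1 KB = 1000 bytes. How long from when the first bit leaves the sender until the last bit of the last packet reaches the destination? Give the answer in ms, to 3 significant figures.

6.39 ms

Per-hop transmission t_tx = L/R = 58400/1900000000 = 0.0307368 ms.
Per-hop propagation t_prop = 9100/200000000 = 0.0455 ms.
Pipeline fill: first packet needs 4·t_tx to clear all hops; remaining 198 packets each add one t_tx.
Total = (4+199-1)·t_tx + 4·t_prop = 202·0.0307368 + 4·0.0455 = 6.39 ms.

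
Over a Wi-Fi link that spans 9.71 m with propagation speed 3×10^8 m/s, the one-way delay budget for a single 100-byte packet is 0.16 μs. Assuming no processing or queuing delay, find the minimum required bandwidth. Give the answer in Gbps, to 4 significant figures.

6.268 Gbps

L = 800 bits.
Propagation delay = 9.71 / 300000000 = 0.0323667 μs.
Transmission budget = 0.16 − 0.0323667 = 0.127633 μs.
R ≥ L / t_tx = 800 bits / 1.27633e-07 s = 6.268 Gbps.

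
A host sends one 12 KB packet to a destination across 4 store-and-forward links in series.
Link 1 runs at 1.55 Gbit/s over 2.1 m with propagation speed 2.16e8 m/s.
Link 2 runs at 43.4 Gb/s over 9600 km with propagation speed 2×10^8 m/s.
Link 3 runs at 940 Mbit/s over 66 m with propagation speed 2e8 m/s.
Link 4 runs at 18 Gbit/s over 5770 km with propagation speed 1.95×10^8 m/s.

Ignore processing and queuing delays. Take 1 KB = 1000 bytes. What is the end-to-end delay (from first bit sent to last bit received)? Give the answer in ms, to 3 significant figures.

L = 96000 bits.
Transmission delays (L/R per hop): 0.0619355, 0.00221198, 0.102128, 0.00533333 ms; sum = 0.171608 ms.
Propagation delays (d/s per hop): 9.72222e-06, 48, 0.00033, 29.5897 ms; sum = 77.5901 ms.
End-to-end = 77.8 ms.

77.8 ms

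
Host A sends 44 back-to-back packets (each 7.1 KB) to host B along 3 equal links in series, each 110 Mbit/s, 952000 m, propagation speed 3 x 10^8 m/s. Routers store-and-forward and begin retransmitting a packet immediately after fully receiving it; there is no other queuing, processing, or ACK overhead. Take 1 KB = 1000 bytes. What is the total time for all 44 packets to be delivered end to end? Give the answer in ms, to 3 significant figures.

33.3 ms

Per-hop transmission t_tx = L/R = 56800/110000000 = 0.516364 ms.
Per-hop propagation t_prop = 952000/300000000 = 3.17333 ms.
Pipeline fill: first packet needs 3·t_tx to clear all hops; remaining 43 packets each add one t_tx.
Total = (3+44-1)·t_tx + 3·t_prop = 46·0.516364 + 3·3.17333 = 33.3 ms.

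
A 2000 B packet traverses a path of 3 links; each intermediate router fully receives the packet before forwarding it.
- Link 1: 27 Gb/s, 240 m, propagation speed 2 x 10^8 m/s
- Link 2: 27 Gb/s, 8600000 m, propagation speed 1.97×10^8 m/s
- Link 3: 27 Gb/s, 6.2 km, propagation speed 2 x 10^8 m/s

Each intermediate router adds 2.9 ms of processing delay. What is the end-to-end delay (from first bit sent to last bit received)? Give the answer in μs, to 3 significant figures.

L = 2000 × 8 = 16000 bits.
Transmission delay per hop = L/R = 16000/27000000000 = 0.592593 μs; 3 hops → 1.77778 μs.
Propagation delays (d/s per hop): 1.2, 43654.8, 31 μs; sum = 43687 μs.
Processing at 2 router(s): 2 × 2.9 ms = 5800 μs.
End-to-end = 49500 μs.

49500 μs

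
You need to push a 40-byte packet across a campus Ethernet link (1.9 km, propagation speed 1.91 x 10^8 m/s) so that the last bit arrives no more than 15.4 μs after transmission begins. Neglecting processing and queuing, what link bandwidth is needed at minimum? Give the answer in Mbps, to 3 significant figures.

L = 320 bits.
Propagation delay = 1900 / 191000000 = 9.94764 μs.
Transmission budget = 15.4 − 9.94764 = 5.45236 μs.
R ≥ L / t_tx = 320 bits / 5.45236e-06 s = 58.7 Mbps.

58.7 Mbps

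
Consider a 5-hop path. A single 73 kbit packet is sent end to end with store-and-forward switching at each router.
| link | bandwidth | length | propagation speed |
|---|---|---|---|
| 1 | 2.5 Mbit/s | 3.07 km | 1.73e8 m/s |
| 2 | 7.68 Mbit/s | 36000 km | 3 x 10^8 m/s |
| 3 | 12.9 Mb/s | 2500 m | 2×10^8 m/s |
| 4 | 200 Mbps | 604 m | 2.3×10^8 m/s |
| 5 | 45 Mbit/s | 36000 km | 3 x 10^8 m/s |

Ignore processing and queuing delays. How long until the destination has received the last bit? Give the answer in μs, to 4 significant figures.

L = 73000 bits.
Transmission delays (L/R per hop): 29200, 9505.21, 5658.91, 365, 1622.22 μs; sum = 46351.3 μs.
Propagation delays (d/s per hop): 17.7457, 120000, 12.5, 2.62609, 120000 μs; sum = 240033 μs.
End-to-end = 286400 μs.

286400 μs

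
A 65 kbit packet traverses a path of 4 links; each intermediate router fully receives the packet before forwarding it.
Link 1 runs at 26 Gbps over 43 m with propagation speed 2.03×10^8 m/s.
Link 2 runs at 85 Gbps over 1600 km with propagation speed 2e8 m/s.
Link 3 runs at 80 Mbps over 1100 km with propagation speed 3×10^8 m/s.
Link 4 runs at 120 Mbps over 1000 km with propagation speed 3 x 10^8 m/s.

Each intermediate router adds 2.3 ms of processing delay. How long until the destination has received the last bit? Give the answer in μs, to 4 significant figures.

L = 65000 bits.
Transmission delays (L/R per hop): 2.5, 0.764706, 812.5, 541.667 μs; sum = 1357.43 μs.
Propagation delays (d/s per hop): 0.211823, 8000, 3666.67, 3333.33 μs; sum = 15000.2 μs.
Processing at 3 router(s): 3 × 2.3 ms = 6900 μs.
End-to-end = 23260 μs.

23260 μs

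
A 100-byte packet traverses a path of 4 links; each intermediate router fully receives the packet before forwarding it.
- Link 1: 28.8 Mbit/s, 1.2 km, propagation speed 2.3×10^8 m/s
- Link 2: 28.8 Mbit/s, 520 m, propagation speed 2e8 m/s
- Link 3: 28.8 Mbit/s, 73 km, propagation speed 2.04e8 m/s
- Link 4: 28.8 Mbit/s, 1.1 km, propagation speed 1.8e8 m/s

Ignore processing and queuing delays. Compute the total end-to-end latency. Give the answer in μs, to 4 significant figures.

482.9 μs

L = 100 × 8 = 800 bits.
Transmission delay per hop = L/R = 800/28800000 = 27.7778 μs; 4 hops → 111.111 μs.
Propagation delays (d/s per hop): 5.21739, 2.6, 357.843, 6.11111 μs; sum = 371.772 μs.
End-to-end = 482.9 μs.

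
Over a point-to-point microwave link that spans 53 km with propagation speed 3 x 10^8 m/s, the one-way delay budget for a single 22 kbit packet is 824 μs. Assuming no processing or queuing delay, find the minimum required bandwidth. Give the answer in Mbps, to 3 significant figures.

34.0 Mbps

Propagation delay = 53000 / 300000000 = 176.667 μs.
Transmission budget = 824 − 176.667 = 647.333 μs.
R ≥ L / t_tx = 22000 bits / 0.000647333 s = 34.0 Mbps.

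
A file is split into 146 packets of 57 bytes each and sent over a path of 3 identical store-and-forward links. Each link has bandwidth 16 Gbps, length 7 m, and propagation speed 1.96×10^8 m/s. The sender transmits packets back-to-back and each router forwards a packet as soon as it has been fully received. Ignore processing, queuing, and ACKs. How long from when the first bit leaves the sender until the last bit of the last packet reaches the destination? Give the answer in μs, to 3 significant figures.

4.33 μs

Per-hop transmission t_tx = L/R = 456/16000000000 = 0.0285 μs.
Per-hop propagation t_prop = 7/196000000 = 0.0357143 μs.
Pipeline fill: first packet needs 3·t_tx to clear all hops; remaining 145 packets each add one t_tx.
Total = (3+146-1)·t_tx + 3·t_prop = 148·0.0285 + 3·0.0357143 = 4.33 μs.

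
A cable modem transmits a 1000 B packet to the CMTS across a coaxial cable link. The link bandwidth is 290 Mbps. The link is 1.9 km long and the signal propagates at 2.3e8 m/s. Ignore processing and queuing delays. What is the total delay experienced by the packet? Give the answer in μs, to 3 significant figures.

35.8 μs

L = 1000 × 8 = 8000 bits.
Transmission delay = L/R = 8000 / 290000000 = 27.5862 μs.
Propagation delay = d/s = 1900 m / 2.3e+08 m/s = 8.26087 μs.
Total = 35.8 μs.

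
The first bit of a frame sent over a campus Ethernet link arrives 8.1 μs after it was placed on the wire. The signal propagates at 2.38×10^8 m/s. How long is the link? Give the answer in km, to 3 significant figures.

1.93 km

d = s × t_prop = 238000000 × 8.1e-06 = 1.93 km.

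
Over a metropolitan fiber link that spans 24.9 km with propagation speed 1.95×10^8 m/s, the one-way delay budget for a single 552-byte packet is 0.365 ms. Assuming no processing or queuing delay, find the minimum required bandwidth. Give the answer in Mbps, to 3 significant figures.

L = 4416 bits.
Propagation delay = 24900 / 195000000 = 0.127692 ms.
Transmission budget = 0.365 − 0.127692 = 0.237308 ms.
R ≥ L / t_tx = 4416 bits / 0.000237308 s = 18.6 Mbps.

18.6 Mbps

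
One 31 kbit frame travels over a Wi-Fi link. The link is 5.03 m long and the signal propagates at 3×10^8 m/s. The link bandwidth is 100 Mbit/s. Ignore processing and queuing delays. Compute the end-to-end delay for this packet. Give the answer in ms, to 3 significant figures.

0.310 ms

L = 31000 bits.
Transmission delay = L/R = 31000 / 100000000 = 0.31 ms.
Propagation delay = d/s = 5.03 m / 300000000 m/s = 1.67667e-05 ms.
Total = 0.310 ms.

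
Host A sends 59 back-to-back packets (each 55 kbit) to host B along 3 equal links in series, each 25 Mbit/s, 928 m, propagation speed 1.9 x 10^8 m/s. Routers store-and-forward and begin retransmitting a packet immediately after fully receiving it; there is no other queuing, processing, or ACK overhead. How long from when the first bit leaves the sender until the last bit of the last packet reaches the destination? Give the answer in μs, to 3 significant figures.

Per-hop transmission t_tx = L/R = 55000/25000000 = 2200 μs.
Per-hop propagation t_prop = 928/190000000 = 4.88421 μs.
Pipeline fill: first packet needs 3·t_tx to clear all hops; remaining 58 packets each add one t_tx.
Total = (3+59-1)·t_tx + 3·t_prop = 61·2200 + 3·4.88421 = 134000 μs.

134000 μs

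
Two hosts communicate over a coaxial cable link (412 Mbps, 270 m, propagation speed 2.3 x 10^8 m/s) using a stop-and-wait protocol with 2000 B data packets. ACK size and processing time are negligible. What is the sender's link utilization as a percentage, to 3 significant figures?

t_tx = L/R = 16000/412000000 = 3.8835e-05 s.
t_prop = 270/2.3e+08 = 1.17391e-06 s; RTT = 2.34783e-06 s.
Cycle = t_tx + RTT = 4.11828e-05 s.
Utilization = t_tx / cycle = 3.8835e-05/4.11828e-05 = 94.3 %.

94.3 %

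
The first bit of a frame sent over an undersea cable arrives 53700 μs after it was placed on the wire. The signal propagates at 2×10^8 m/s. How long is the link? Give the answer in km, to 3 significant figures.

10700 km

d = s × t_prop = 200000000 × 0.0537 = 10700 km.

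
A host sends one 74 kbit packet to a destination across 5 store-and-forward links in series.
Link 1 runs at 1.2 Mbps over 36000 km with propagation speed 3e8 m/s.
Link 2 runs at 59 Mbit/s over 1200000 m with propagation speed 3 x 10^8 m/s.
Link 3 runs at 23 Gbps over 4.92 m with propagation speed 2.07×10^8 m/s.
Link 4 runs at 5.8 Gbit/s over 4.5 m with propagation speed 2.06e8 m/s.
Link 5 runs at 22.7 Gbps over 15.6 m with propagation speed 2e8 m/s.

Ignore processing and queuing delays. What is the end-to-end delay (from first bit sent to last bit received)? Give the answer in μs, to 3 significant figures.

L = 74000 bits.
Transmission delays (L/R per hop): 61666.7, 1254.24, 3.21739, 12.7586, 3.25991 μs; sum = 62940.1 μs.
Propagation delays (d/s per hop): 120000, 4000, 0.0237681, 0.0218447, 0.078 μs; sum = 124000 μs.
End-to-end = 187000 μs.

187000 μs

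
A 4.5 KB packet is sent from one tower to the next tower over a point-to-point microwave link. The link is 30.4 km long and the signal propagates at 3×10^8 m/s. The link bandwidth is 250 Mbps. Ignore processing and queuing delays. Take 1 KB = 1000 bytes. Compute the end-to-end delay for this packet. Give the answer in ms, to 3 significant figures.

0.245 ms

L = 36000 bits.
Transmission delay = L/R = 36000 / 250000000 = 0.144 ms.
Propagation delay = d/s = 30400 m / 300000000 m/s = 0.101333 ms.
Total = 0.245 ms.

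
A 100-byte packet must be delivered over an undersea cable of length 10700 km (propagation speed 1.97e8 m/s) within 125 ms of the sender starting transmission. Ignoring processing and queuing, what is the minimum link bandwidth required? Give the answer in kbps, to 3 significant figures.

L = 800 bits.
Propagation delay = 10700000 / 197000000 = 54.3147 ms.
Transmission budget = 125 − 54.3147 = 70.6853 ms.
R ≥ L / t_tx = 800 bits / 0.0706853 s = 11.3 kbps.

11.3 kbps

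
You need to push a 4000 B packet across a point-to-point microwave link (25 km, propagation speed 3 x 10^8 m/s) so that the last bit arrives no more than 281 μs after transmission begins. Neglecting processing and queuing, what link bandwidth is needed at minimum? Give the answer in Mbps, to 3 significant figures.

L = 32000 bits.
Propagation delay = 25000 / 300000000 = 83.3333 μs.
Transmission budget = 281 − 83.3333 = 197.667 μs.
R ≥ L / t_tx = 32000 bits / 0.000197667 s = 162 Mbps.

162 Mbps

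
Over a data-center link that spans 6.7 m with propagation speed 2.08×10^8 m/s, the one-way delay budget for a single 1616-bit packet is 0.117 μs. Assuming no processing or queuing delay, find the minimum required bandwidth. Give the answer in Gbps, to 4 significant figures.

Propagation delay = 6.7 / 208000000 = 0.0322115 μs.
Transmission budget = 0.117 − 0.0322115 = 0.0847885 μs.
R ≥ L / t_tx = 1616 bits / 8.47885e-08 s = 19.06 Gbps.

19.06 Gbps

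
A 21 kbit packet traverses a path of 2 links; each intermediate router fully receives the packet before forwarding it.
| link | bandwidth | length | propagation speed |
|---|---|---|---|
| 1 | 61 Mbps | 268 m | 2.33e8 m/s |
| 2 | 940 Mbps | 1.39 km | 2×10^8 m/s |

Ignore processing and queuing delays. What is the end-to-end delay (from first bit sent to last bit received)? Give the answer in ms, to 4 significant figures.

0.3747 ms

L = 21000 bits.
Transmission delays (L/R per hop): 0.344262, 0.0223404 ms; sum = 0.366603 ms.
Propagation delays (d/s per hop): 0.00115021, 0.00695 ms; sum = 0.00810021 ms.
End-to-end = 0.3747 ms.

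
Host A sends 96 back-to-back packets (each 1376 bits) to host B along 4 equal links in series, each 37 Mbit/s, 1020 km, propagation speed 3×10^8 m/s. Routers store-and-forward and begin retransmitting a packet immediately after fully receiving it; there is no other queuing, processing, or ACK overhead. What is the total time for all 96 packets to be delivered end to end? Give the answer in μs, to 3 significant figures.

Per-hop transmission t_tx = L/R = 1376/37000000 = 37.1892 μs.
Per-hop propagation t_prop = 1020000/300000000 = 3400 μs.
Pipeline fill: first packet needs 4·t_tx to clear all hops; remaining 95 packets each add one t_tx.
Total = (4+96-1)·t_tx + 4·t_prop = 99·37.1892 + 4·3400 = 17300 μs.

17300 μs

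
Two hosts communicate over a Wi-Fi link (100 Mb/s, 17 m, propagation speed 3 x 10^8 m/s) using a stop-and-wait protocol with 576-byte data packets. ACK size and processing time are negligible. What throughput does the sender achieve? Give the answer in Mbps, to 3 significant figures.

99.8 Mbps

t_tx = L/R = 4608/100000000 = 4.608e-05 s.
t_prop = 17/300000000 = 5.66667e-08 s; RTT = 1.13333e-07 s.
Cycle = t_tx + RTT = 4.61933e-05 s.
Throughput = L / cycle = 4608 / 4.61933e-05 = 99.8 Mbps.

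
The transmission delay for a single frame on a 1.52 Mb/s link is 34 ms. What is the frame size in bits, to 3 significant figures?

51700 bits

L = R × t_tx = 1520000 b/s × 0.034 s = 51680 bits.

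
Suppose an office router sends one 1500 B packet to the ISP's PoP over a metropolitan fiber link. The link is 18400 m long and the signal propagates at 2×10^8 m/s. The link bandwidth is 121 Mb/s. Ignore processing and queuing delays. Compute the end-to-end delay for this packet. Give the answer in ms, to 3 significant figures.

L = 1500 × 8 = 12000 bits.
Transmission delay = L/R = 12000 / 121000000 = 0.0991736 ms.
Propagation delay = d/s = 18400 m / 200000000 m/s = 0.092 ms.
Total = 0.191 ms.

0.191 ms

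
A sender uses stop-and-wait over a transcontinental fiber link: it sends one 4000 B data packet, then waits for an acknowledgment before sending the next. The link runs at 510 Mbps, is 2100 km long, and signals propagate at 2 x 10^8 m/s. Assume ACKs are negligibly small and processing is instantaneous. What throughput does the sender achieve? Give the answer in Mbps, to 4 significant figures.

1.519 Mbps

t_tx = L/R = 32000/510000000 = 6.27451e-05 s.
t_prop = 2100000/200000000 = 0.0105 s; RTT = 0.021 s.
Cycle = t_tx + RTT = 0.0210627 s.
Throughput = L / cycle = 32000 / 0.0210627 = 1.519 Mbps.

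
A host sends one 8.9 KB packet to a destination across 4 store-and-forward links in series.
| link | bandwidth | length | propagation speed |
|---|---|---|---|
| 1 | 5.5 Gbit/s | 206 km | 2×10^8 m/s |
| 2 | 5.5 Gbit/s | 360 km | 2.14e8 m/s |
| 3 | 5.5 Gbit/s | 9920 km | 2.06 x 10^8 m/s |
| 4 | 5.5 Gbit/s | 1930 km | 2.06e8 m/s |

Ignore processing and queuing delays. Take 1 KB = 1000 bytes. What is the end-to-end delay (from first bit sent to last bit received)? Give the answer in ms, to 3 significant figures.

L = 71200 bits.
Transmission delay per hop = L/R = 71200/5500000000 = 0.0129455 ms; 4 hops → 0.0517818 ms.
Propagation delays (d/s per hop): 1.03, 1.68224, 48.1553, 9.36893 ms; sum = 60.2365 ms.
End-to-end = 60.3 ms.

60.3 ms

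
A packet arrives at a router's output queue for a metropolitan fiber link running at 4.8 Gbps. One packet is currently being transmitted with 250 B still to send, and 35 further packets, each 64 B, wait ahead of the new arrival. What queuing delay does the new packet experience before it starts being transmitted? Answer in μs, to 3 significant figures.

Each queued packet: L/R = 512/4800000000 = 0.106667 μs.
35 queued → 3.73333 μs.
Plus remaining 2000 bits of current packet: 0.416667 μs.
Queuing delay = 4.15 μs.

4.15 μs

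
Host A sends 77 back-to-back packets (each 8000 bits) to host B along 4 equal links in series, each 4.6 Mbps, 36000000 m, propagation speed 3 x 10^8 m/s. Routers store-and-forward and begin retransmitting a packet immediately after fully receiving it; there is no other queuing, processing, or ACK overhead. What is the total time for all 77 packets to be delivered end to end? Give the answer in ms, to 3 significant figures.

619 ms

Per-hop transmission t_tx = L/R = 8000/4600000 = 1.73913 ms.
Per-hop propagation t_prop = 36000000/300000000 = 120 ms.
Pipeline fill: first packet needs 4·t_tx to clear all hops; remaining 76 packets each add one t_tx.
Total = (4+77-1)·t_tx + 4·t_prop = 80·1.73913 + 4·120 = 619 ms.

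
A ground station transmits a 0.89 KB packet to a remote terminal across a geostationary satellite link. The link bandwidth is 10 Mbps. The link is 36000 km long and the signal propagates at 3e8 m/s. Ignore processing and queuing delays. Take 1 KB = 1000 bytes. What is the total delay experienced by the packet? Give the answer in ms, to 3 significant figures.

L = 7120 bits.
Transmission delay = L/R = 7120 / 10000000 = 0.712 ms.
Propagation delay = d/s = 36000000 m / 300000000 m/s = 120 ms.
Total = 121 ms.

121 ms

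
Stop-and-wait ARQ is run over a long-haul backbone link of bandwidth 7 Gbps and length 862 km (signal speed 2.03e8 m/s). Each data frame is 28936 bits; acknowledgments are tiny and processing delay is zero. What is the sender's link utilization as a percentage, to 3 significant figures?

0.0487 %

t_tx = L/R = 28936/7000000000 = 4.13371e-06 s.
t_prop = 862000/2.03e+08 = 0.00424631 s; RTT = 0.00849261 s.
Cycle = t_tx + RTT = 0.00849674 s.
Utilization = t_tx / cycle = 4.13371e-06/0.00849674 = 0.0487 %.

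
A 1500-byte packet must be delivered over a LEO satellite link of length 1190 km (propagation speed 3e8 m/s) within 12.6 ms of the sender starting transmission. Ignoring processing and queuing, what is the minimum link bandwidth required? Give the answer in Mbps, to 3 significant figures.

L = 12000 bits.
Propagation delay = 1190000 / 300000000 = 3.96667 ms.
Transmission budget = 12.6 − 3.96667 = 8.63333 ms.
R ≥ L / t_tx = 12000 bits / 0.00863333 s = 1.39 Mbps.

1.39 Mbps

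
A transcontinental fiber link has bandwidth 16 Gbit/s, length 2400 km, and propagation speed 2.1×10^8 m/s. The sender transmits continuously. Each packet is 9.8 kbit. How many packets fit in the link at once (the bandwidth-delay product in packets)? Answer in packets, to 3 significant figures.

Propagation delay = 2400000 / 210000000 = 0.0114286 s.
BDP = R × t_prop = 16000000000 × 0.0114286 = 182857000 bits.
In packets of 9800 bits: 18700 packets.

18700 packets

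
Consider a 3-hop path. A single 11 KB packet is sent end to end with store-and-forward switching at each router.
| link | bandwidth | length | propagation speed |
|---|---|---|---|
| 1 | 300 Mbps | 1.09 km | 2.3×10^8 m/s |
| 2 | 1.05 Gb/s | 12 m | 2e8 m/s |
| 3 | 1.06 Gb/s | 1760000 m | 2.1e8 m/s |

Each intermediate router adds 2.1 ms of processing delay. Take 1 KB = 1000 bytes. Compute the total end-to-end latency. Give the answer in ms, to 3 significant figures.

13.0 ms

L = 88000 bits.
Transmission delays (L/R per hop): 0.293333, 0.0838095, 0.0830189 ms; sum = 0.460162 ms.
Propagation delays (d/s per hop): 0.00473913, 6e-05, 8.38095 ms; sum = 8.38575 ms.
Processing at 2 router(s): 2 × 2.1 ms = 4.2 ms.
End-to-end = 13.0 ms.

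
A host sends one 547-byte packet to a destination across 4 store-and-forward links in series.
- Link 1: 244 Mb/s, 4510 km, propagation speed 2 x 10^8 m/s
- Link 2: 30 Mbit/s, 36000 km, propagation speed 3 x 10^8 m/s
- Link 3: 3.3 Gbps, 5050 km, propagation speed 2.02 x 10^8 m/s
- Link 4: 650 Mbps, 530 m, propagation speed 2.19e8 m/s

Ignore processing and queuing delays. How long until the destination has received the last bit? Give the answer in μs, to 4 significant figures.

167700 μs

L = 547 × 8 = 4376 bits.
Transmission delays (L/R per hop): 17.9344, 145.867, 1.32606, 6.73231 μs; sum = 171.859 μs.
Propagation delays (d/s per hop): 22550, 120000, 25000, 2.42009 μs; sum = 167552 μs.
End-to-end = 167700 μs.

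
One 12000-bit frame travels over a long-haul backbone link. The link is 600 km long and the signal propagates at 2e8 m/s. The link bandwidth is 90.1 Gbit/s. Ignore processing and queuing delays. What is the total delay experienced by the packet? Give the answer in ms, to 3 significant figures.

3.00 ms

Transmission delay = L/R = 12000 / 90100000000 = 0.000133185 ms.
Propagation delay = d/s = 600000 m / 200000000 m/s = 3 ms.
Total = 3.00 ms.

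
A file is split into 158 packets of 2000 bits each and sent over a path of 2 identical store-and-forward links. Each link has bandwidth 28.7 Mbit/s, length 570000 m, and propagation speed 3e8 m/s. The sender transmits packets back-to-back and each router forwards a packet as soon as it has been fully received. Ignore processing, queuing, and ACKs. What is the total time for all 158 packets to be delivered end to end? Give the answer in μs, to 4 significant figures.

14880 μs

Per-hop transmission t_tx = L/R = 2000/28700000 = 69.6864 μs.
Per-hop propagation t_prop = 570000/300000000 = 1900 μs.
Pipeline fill: first packet needs 2·t_tx to clear all hops; remaining 157 packets each add one t_tx.
Total = (2+158-1)·t_tx + 2·t_prop = 159·69.6864 + 2·1900 = 14880 μs.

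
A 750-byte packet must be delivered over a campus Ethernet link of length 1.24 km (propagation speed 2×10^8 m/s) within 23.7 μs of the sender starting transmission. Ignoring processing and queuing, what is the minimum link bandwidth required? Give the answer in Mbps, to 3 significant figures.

L = 6000 bits.
Propagation delay = 1240 / 200000000 = 6.2 μs.
Transmission budget = 23.7 − 6.2 = 17.5 μs.
R ≥ L / t_tx = 6000 bits / 1.75e-05 s = 343 Mbps.

343 Mbps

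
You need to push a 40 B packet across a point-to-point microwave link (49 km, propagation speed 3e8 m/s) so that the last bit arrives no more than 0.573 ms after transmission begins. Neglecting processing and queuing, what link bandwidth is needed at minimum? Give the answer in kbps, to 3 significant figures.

781 kbps

L = 320 bits.
Propagation delay = 49000 / 300000000 = 0.163333 ms.
Transmission budget = 0.573 − 0.163333 = 0.409667 ms.
R ≥ L / t_tx = 320 bits / 0.000409667 s = 781 kbps.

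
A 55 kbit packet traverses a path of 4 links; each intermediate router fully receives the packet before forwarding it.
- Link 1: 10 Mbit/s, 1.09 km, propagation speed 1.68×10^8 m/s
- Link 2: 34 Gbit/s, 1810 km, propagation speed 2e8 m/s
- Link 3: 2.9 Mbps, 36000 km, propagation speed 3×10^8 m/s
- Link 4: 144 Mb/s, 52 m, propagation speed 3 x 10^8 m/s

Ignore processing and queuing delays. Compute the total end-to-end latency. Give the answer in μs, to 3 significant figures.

L = 55000 bits.
Transmission delays (L/R per hop): 5500, 1.61765, 18965.5, 381.944 μs; sum = 24849.1 μs.
Propagation delays (d/s per hop): 6.4881, 9050, 120000, 0.173333 μs; sum = 129057 μs.
End-to-end = 154000 μs.

154000 μs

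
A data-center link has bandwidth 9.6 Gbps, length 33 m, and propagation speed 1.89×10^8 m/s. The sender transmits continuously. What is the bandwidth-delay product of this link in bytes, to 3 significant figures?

210 bytes

Propagation delay = 33 / 189000000 = 1.74603e-07 s.
BDP = R × t_prop = 9600000000 × 1.74603e-07 = 1676.19 bits.
In bytes: 1676.19/8 = 210 bytes.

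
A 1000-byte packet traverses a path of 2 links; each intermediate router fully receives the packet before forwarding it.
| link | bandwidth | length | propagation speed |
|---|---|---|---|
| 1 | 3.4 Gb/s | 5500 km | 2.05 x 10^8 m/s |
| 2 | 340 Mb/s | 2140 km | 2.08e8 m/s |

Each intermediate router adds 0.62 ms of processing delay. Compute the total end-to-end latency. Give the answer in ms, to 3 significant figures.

37.8 ms

L = 1000 × 8 = 8000 bits.
Transmission delays (L/R per hop): 0.00235294, 0.0235294 ms; sum = 0.0258824 ms.
Propagation delays (d/s per hop): 26.8293, 10.2885 ms; sum = 37.1177 ms.
Processing at 1 router(s): 1 × 0.62 ms = 0.62 ms.
End-to-end = 37.8 ms.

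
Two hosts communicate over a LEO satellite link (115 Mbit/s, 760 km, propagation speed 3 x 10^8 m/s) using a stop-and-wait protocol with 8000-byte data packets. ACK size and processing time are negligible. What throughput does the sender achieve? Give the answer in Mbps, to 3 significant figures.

11.4 Mbps

t_tx = L/R = 64000/115000000 = 0.000556522 s.
t_prop = 760000/300000000 = 0.00253333 s; RTT = 0.00506667 s.
Cycle = t_tx + RTT = 0.00562319 s.
Throughput = L / cycle = 64000 / 0.00562319 = 11.4 Mbps.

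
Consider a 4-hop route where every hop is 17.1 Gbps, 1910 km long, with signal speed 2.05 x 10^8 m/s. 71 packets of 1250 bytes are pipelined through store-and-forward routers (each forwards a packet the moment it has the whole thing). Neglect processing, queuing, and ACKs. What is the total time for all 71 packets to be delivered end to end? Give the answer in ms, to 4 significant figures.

37.31 ms

Per-hop transmission t_tx = L/R = 10000/1.71e+10 = 0.000584795 ms.
Per-hop propagation t_prop = 1910000/2.05e+08 = 9.31707 ms.
Pipeline fill: first packet needs 4·t_tx to clear all hops; remaining 70 packets each add one t_tx.
Total = (4+71-1)·t_tx + 4·t_prop = 74·0.000584795 + 4·9.31707 = 37.31 ms.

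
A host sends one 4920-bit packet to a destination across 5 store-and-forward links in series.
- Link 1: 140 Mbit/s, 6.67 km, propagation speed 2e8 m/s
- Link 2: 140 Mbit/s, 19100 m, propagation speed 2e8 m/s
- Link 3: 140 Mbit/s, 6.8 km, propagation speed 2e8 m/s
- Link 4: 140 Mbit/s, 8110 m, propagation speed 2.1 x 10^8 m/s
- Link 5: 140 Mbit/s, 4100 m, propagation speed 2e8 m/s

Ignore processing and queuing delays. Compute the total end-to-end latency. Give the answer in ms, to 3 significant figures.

0.398 ms

Transmission delay per hop = L/R = 4920/140000000 = 0.0351429 ms; 5 hops → 0.175714 ms.
Propagation delays (d/s per hop): 0.03335, 0.0955, 0.034, 0.038619, 0.0205 ms; sum = 0.221969 ms.
End-to-end = 0.398 ms.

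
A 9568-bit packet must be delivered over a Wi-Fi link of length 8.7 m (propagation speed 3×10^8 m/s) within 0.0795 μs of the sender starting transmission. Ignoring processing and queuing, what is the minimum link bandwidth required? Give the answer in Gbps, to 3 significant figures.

189 Gbps

Propagation delay = 8.7 / 300000000 = 0.029 μs.
Transmission budget = 0.0795 − 0.029 = 0.0505 μs.
R ≥ L / t_tx = 9568 bits / 5.05e-08 s = 189 Gbps.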